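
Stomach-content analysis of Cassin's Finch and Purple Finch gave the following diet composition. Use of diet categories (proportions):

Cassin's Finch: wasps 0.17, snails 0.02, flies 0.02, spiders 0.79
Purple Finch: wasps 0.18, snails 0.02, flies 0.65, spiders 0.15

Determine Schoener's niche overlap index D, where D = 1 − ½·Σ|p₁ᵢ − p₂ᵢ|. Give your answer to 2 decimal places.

Σ|p₁ᵢ − p₂ᵢ| = 0.01 + 0.00 + 0.63 + 0.64 = 1.28
D = 1 − ½ × 1.28 = 1 − 0.640 = 0.3600

0.36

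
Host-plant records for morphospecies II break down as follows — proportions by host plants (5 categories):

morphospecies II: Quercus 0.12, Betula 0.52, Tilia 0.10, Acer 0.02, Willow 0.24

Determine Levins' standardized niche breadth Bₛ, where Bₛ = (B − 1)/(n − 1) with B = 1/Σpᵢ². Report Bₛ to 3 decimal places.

0.459

Σpᵢ² = 0.12² + 0.52² + 0.10² + 0.02² + 0.24² = 0.0144 + 0.2704 + 0.0100 + 0.0004 + 0.0576 = 0.3528
B = 1 / 0.3528 = 2.83447
Bₛ = (B − 1)/(n − 1) = (2.83447 − 1)/(5 − 1) = 1.83447/4 = 0.45862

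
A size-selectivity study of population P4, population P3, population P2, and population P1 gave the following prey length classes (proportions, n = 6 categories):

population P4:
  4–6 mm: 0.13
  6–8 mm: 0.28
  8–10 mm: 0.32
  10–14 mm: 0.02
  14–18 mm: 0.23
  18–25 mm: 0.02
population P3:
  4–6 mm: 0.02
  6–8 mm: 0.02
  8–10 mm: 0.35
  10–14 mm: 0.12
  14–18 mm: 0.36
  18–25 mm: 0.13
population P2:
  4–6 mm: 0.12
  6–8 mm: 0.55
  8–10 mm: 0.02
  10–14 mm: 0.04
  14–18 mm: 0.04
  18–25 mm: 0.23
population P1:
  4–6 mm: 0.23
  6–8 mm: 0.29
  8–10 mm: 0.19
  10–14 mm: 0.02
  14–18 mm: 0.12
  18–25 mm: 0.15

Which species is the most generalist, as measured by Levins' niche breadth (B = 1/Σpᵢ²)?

Σp_P4ᵢ² = 0.13² + 0.28² + 0.32² + 0.02² + 0.23² + 0.02² = 0.0169 + 0.0784 + 0.1024 + 0.0004 + 0.0529 + 0.0004 = 0.2514
B_P4 = 1 / 0.2514 = 3.9777
Σp_P3ᵢ² = 0.02² + 0.02² + 0.35² + 0.12² + 0.36² + 0.13² = 0.0004 + 0.0004 + 0.1225 + 0.0144 + 0.1296 + 0.0169 = 0.2842
B_P3 = 1 / 0.2842 = 3.5186
Σp_P2ᵢ² = 0.12² + 0.55² + 0.02² + 0.04² + 0.04² + 0.23² = 0.0144 + 0.3025 + 0.0004 + 0.0016 + 0.0016 + 0.0529 = 0.3734
B_P2 = 1 / 0.3734 = 2.6781
Σp_P1ᵢ² = 0.23² + 0.29² + 0.19² + 0.02² + 0.12² + 0.15² = 0.0529 + 0.0841 + 0.0361 + 0.0004 + 0.0144 + 0.0225 = 0.2104
B_P1 = 1 / 0.2104 = 4.7529
Highest B → broadest niche (most generalist): population P1 (B = 4.75).

population P1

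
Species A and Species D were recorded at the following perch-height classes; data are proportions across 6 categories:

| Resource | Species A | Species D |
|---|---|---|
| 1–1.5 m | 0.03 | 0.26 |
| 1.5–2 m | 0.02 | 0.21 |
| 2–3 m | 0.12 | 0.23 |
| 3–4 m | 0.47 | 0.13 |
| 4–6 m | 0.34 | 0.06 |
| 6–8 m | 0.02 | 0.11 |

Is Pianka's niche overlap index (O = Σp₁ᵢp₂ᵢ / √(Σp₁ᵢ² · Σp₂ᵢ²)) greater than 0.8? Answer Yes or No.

Σ p₁ᵢp₂ᵢ = 0.0078 + 0.0042 + 0.0276 + 0.0611 + 0.0204 + 0.0022 = 0.1233
Σp_1ᵢ² = 0.03² + 0.02² + 0.12² + 0.47² + 0.34² + 0.02² = 0.0009 + 0.0004 + 0.0144 + 0.2209 + 0.1156 + 0.0004 = 0.3526
Σp_2ᵢ² = 0.26² + 0.21² + 0.23² + 0.13² + 0.06² + 0.11² = 0.0676 + 0.0441 + 0.0529 + 0.0169 + 0.0036 + 0.0121 = 0.1972
O = 0.1233 / √(0.3526 × 0.1972) = 0.1233 / 0.26369 = 0.4676
O = 0.4676 < 0.8 → No.

No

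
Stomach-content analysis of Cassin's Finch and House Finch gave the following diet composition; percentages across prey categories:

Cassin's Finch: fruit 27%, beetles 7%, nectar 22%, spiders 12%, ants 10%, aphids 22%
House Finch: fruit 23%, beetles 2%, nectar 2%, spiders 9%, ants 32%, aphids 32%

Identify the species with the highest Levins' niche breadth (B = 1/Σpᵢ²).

Cassin's Finch

Convert percentages to proportions (divide by 100).
Σp_Cassᵢ² = 0.27² + 0.07² + 0.22² + 0.12² + 0.10² + 0.22² = 0.0729 + 0.0049 + 0.0484 + 0.0144 + 0.0100 + 0.0484 = 0.1990
B_Cass = 1 / 0.1990 = 5.0251
Σp_Housᵢ² = 0.23² + 0.02² + 0.02² + 0.09² + 0.32² + 0.32² = 0.0529 + 0.0004 + 0.0004 + 0.0081 + 0.1024 + 0.1024 = 0.2666
B_Hous = 1 / 0.2666 = 3.7509
Highest B → broadest niche (most generalist): Cassin's Finch (B = 5.03).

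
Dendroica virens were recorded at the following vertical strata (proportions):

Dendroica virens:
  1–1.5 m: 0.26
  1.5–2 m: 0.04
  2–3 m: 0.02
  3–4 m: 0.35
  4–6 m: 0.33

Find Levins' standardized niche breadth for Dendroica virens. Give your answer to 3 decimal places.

0.581

Σpᵢ² = 0.26² + 0.04² + 0.02² + 0.35² + 0.33² = 0.0676 + 0.0016 + 0.0004 + 0.1225 + 0.1089 = 0.3010
B = 1 / 0.3010 = 3.32226
Bₛ = (B − 1)/(n − 1) = (3.32226 − 1)/(5 − 1) = 2.32226/4 = 0.58057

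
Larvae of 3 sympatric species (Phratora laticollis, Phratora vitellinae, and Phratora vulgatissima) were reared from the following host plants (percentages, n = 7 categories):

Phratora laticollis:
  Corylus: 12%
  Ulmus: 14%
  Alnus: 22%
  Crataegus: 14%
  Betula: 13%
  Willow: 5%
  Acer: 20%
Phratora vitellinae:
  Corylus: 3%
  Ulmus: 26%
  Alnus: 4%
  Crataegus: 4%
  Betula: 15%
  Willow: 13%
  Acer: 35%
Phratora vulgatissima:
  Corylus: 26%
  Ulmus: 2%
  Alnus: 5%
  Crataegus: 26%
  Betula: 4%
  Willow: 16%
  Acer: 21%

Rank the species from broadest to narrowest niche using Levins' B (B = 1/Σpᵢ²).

Phratora laticollis > Phratora vulgatissima > Phratora vitellinae

Convert percentages to proportions (divide by 100).
Σp_latiᵢ² = 0.12² + 0.14² + 0.22² + 0.14² + 0.13² + 0.05² + 0.20² = 0.0144 + 0.0196 + 0.0484 + 0.0196 + 0.0169 + 0.0025 + 0.0400 = 0.1614
B_lati = 1 / 0.1614 = 6.1958
Σp_viteᵢ² = 0.03² + 0.26² + 0.04² + 0.04² + 0.15² + 0.13² + 0.35² = 0.0009 + 0.0676 + 0.0016 + 0.0016 + 0.0225 + 0.0169 + 0.1225 = 0.2336
B_vite = 1 / 0.2336 = 4.2808
Σp_vulgᵢ² = 0.26² + 0.02² + 0.05² + 0.26² + 0.04² + 0.16² + 0.21² = 0.0676 + 0.0004 + 0.0025 + 0.0676 + 0.0016 + 0.0256 + 0.0441 = 0.2094
B_vulg = 1 / 0.2094 = 4.7755
Ranking by B (broadest → narrowest): Phratora laticollis (6.20) > Phratora vulgatissima (4.78) > Phratora vitellinae (4.28)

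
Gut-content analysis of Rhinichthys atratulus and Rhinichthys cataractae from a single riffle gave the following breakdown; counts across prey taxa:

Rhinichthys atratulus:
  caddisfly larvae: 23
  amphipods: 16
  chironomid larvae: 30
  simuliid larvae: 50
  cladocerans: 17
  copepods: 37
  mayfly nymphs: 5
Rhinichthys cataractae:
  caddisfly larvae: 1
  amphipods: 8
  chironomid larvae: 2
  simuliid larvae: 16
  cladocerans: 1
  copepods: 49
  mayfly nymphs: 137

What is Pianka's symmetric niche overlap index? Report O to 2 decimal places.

Proportions for Rhinichthys atratulus (n=178): 23/178=0.1292, 16/178=0.0899, 30/178=0.1685, 50/178=0.2809, 17/178=0.0955, 37/178=0.2079, 5/178=0.0281
Proportions for Rhinichthys cataractae (n=214): 1/214=0.0047, 8/214=0.0374, 2/214=0.0093, 16/214=0.0748, 1/214=0.0047, 49/214=0.2290, 137/214=0.6402
Σ p₁ᵢp₂ᵢ = 0.000607 + 0.003362 + 0.001567 + 0.021011 + 0.000449 + 0.047609 + 0.017990 = 0.092595
Σp_1ᵢ² = 0.1292² + 0.0899² + 0.1685² + 0.2809² + 0.0955² + 0.2079² + 0.0281² = 0.016693 + 0.008082 + 0.028392 + 0.078905 + 0.009120 + 0.043222 + 0.000790 = 0.185204
Σp_2ᵢ² = 0.0047² + 0.0374² + 0.0093² + 0.0748² + 0.0047² + 0.2290² + 0.6402² = 0.000022 + 0.001399 + 0.000086 + 0.005595 + 0.000022 + 0.052441 + 0.409856 = 0.469421
O = 0.092595 / √(0.185204 × 0.469421) = 0.092595 / 0.2948536 = 0.3140

0.31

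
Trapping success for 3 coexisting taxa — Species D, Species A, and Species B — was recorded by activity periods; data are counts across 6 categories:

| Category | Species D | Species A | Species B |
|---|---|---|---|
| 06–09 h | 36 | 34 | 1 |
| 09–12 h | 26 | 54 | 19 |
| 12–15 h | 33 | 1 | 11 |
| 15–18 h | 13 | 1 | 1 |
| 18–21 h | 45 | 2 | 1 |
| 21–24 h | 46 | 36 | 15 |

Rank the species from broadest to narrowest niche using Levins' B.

Species D > Species B > Species A

Proportions for Species D (n=199): 36/199=0.1809, 26/199=0.1307, 33/199=0.1658, 13/199=0.0653, 45/199=0.2261, 46/199=0.2312
Proportions for Species A (n=128): 34/128=0.2656, 54/128=0.4219, 1/128=0.0078, 1/128=0.0078, 2/128=0.0156, 36/128=0.2813
Proportions for Species B (n=48): 1/48=0.0208, 19/48=0.3958, 11/48=0.2292, 1/48=0.0208, 1/48=0.0208, 15/48=0.3125
Σp_Dᵢ² = 0.1809² + 0.1307² + 0.1658² + 0.0653² + 0.2261² + 0.2312² = 0.032725 + 0.017082 + 0.027490 + 0.004264 + 0.051121 + 0.053453 = 0.186135
B_D = 1 / 0.186135 = 5.3724
Σp_Aᵢ² = 0.2656² + 0.4219² + 0.0078² + 0.0078² + 0.0156² + 0.2813² = 0.070543 + 0.178000 + 0.000061 + 0.000061 + 0.000243 + 0.079130 = 0.328038
B_A = 1 / 0.328038 = 3.0484
Σp_Bᵢ² = 0.0208² + 0.3958² + 0.2292² + 0.0208² + 0.0208² + 0.3125² = 0.000433 + 0.156658 + 0.052533 + 0.000433 + 0.000433 + 0.097656 = 0.308146
B_B = 1 / 0.308146 = 3.2452
Ranking by B (broadest → narrowest): Species D (5.37) > Species B (3.25) > Species A (3.05)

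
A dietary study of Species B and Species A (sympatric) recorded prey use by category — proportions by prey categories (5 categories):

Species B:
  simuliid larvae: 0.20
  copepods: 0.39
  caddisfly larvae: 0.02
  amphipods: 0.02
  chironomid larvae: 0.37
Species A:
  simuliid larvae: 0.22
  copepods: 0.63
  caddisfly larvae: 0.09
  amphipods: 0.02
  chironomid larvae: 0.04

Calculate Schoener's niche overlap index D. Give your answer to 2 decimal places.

0.67

Σ|p₁ᵢ − p₂ᵢ| = 0.02 + 0.24 + 0.07 + 0.00 + 0.33 = 0.66
D = 1 − ½ × 0.66 = 1 − 0.330 = 0.6700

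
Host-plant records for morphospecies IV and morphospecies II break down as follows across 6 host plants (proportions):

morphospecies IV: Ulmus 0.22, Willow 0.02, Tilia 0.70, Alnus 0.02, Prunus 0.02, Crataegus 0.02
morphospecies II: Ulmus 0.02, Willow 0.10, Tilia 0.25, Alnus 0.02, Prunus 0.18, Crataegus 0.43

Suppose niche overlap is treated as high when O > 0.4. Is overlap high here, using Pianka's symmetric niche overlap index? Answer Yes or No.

Yes

Σ p₁ᵢp₂ᵢ = 0.0044 + 0.0020 + 0.1750 + 0.0004 + 0.0036 + 0.0086 = 0.1940
Σp_1ᵢ² = 0.22² + 0.02² + 0.70² + 0.02² + 0.02² + 0.02² = 0.0484 + 0.0004 + 0.4900 + 0.0004 + 0.0004 + 0.0004 = 0.5400
Σp_2ᵢ² = 0.02² + 0.10² + 0.25² + 0.02² + 0.18² + 0.43² = 0.0004 + 0.0100 + 0.0625 + 0.0004 + 0.0324 + 0.1849 = 0.2906
O = 0.1940 / √(0.5400 × 0.2906) = 0.1940 / 0.39614 = 0.4897
O = 0.4897 > 0.4 → Yes.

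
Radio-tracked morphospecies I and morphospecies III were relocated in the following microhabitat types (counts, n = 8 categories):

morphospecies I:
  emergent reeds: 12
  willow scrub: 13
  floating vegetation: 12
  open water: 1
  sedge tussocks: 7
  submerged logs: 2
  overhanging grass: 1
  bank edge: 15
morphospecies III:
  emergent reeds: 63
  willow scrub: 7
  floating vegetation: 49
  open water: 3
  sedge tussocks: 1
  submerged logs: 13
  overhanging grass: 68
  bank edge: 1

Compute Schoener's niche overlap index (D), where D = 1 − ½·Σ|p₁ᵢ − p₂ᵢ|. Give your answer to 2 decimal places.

Proportions for morphospecies I (n=63): 12/63=0.1905, 13/63=0.2063, 12/63=0.1905, 1/63=0.0159, 7/63=0.1111, 2/63=0.0317, 1/63=0.0159, 15/63=0.2381
Proportions for morphospecies III (n=205): 63/205=0.3073, 7/205=0.0341, 49/205=0.2390, 3/205=0.0146, 1/205=0.0049, 13/205=0.0634, 68/205=0.3317, 1/205=0.0049
Σ|p₁ᵢ − p₂ᵢ| = 0.1168 + 0.1722 + 0.0485 + 0.0013 + 0.1062 + 0.0317 + 0.3158 + 0.2332 = 1.0257
D = 1 − ½ × 1.0257 = 1 − 0.51285 = 0.48715

0.49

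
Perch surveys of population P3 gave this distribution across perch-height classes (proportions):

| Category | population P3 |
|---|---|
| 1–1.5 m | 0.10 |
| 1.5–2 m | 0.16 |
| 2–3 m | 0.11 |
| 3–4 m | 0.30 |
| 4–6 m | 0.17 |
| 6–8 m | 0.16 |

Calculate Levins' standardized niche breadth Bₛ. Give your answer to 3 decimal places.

0.841

Σpᵢ² = 0.10² + 0.16² + 0.11² + 0.30² + 0.17² + 0.16² = 0.0100 + 0.0256 + 0.0121 + 0.0900 + 0.0289 + 0.0256 = 0.1922
B = 1 / 0.1922 = 5.20291
Bₛ = (B − 1)/(n − 1) = (5.20291 − 1)/(6 − 1) = 4.20291/5 = 0.84058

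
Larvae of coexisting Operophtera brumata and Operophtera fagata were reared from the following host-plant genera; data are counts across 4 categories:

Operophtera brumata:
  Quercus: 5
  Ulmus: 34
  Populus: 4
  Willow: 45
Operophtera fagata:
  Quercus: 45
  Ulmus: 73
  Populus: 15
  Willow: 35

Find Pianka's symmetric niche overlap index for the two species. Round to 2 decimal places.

Proportions for Operophtera brumata (n=88): 5/88=0.0568, 34/88=0.3864, 4/88=0.0455, 45/88=0.5114
Proportions for Operophtera fagata (n=168): 45/168=0.2679, 73/168=0.4345, 15/168=0.0893, 35/168=0.2083
Σ p₁ᵢp₂ᵢ = 0.015217 + 0.167891 + 0.004063 + 0.106525 = 0.293696
Σp_1ᵢ² = 0.0568² + 0.3864² + 0.0455² + 0.5114² = 0.003226 + 0.149305 + 0.002070 + 0.261530 = 0.416131
Σp_2ᵢ² = 0.2679² + 0.4345² + 0.0893² + 0.2083² = 0.071770 + 0.188790 + 0.007974 + 0.043389 = 0.311923
O = 0.293696 / √(0.416131 × 0.311923) = 0.293696 / 0.3602788 = 0.8152

0.82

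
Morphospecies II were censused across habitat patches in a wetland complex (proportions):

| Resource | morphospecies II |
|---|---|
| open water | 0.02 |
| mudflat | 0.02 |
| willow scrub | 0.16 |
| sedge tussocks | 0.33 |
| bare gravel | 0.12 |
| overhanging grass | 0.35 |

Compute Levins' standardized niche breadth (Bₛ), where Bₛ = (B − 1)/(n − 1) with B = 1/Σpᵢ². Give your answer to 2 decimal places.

0.53

Σpᵢ² = 0.02² + 0.02² + 0.16² + 0.33² + 0.12² + 0.35² = 0.0004 + 0.0004 + 0.0256 + 0.1089 + 0.0144 + 0.1225 = 0.2722
B = 1 / 0.2722 = 3.6738
Bₛ = (B − 1)/(n − 1) = (3.6738 − 1)/(6 − 1) = 2.6738/5 = 0.5348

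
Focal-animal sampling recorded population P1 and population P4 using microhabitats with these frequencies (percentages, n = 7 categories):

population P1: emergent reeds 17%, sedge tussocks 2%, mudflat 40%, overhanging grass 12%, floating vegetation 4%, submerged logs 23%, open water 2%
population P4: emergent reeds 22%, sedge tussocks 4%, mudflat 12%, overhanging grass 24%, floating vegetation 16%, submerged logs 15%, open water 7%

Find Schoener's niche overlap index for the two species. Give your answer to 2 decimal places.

Convert percentages to proportions (divide by 100).
Σ|p₁ᵢ − p₂ᵢ| = 0.05 + 0.02 + 0.28 + 0.12 + 0.12 + 0.08 + 0.05 = 0.72
D = 1 − ½ × 0.72 = 1 − 0.360 = 0.6400

0.64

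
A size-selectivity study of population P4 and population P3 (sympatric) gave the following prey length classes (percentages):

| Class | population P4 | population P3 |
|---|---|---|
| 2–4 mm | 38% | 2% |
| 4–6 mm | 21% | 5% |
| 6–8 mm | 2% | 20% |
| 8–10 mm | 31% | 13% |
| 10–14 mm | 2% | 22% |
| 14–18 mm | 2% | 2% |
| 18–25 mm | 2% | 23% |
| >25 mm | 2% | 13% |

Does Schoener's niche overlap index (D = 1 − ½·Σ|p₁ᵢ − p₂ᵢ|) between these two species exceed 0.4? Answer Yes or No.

No

Convert percentages to proportions (divide by 100).
Σ|p₁ᵢ − p₂ᵢ| = 0.36 + 0.16 + 0.18 + 0.18 + 0.20 + 0.00 + 0.21 + 0.11 = 1.40
D = 1 − ½ × 1.40 = 1 − 0.700 = 0.3000
D = 0.3000 < 0.4 → No.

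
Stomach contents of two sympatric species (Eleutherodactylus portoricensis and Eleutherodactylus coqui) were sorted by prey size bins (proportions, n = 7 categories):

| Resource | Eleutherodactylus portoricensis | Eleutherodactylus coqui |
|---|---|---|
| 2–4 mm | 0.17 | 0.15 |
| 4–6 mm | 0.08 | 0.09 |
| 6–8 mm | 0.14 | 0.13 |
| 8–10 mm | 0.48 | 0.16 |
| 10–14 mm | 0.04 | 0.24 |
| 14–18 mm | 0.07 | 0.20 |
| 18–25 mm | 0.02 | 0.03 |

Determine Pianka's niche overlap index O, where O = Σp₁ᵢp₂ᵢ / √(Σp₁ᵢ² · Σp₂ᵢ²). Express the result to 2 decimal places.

0.68

Σ p₁ᵢp₂ᵢ = 0.0255 + 0.0072 + 0.0182 + 0.0768 + 0.0096 + 0.0140 + 0.0006 = 0.1519
Σp_1ᵢ² = 0.17² + 0.08² + 0.14² + 0.48² + 0.04² + 0.07² + 0.02² = 0.0289 + 0.0064 + 0.0196 + 0.2304 + 0.0016 + 0.0049 + 0.0004 = 0.2922
Σp_2ᵢ² = 0.15² + 0.09² + 0.13² + 0.16² + 0.24² + 0.20² + 0.03² = 0.0225 + 0.0081 + 0.0169 + 0.0256 + 0.0576 + 0.0400 + 0.0009 = 0.1716
O = 0.1519 / √(0.2922 × 0.1716) = 0.1519 / 0.22392 = 0.6784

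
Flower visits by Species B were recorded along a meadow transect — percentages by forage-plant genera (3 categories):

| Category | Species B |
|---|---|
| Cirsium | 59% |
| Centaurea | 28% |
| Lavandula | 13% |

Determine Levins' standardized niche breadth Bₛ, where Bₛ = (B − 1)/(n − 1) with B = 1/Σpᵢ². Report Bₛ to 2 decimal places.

Convert percentages to proportions (divide by 100).
Σpᵢ² = 0.59² + 0.28² + 0.13² = 0.3481 + 0.0784 + 0.0169 = 0.4434
B = 1 / 0.4434 = 2.2553
Bₛ = (B − 1)/(n − 1) = (2.2553 − 1)/(3 − 1) = 1.2553/2 = 0.6277

0.63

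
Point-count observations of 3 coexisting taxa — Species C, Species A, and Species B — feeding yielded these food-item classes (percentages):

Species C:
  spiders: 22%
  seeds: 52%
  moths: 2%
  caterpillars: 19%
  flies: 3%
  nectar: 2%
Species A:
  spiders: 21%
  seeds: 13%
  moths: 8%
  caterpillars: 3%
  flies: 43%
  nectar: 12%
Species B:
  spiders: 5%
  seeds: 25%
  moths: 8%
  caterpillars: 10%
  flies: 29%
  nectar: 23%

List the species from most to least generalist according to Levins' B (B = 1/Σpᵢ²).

Convert percentages to proportions (divide by 100).
Σp_Cᵢ² = 0.22² + 0.52² + 0.02² + 0.19² + 0.03² + 0.02² = 0.0484 + 0.2704 + 0.0004 + 0.0361 + 0.0009 + 0.0004 = 0.3566
B_C = 1 / 0.3566 = 2.8043
Σp_Aᵢ² = 0.21² + 0.13² + 0.08² + 0.03² + 0.43² + 0.12² = 0.0441 + 0.0169 + 0.0064 + 0.0009 + 0.1849 + 0.0144 = 0.2676
B_A = 1 / 0.2676 = 3.7369
Σp_Bᵢ² = 0.05² + 0.25² + 0.08² + 0.10² + 0.29² + 0.23² = 0.0025 + 0.0625 + 0.0064 + 0.0100 + 0.0841 + 0.0529 = 0.2184
B_B = 1 / 0.2184 = 4.5788
Ranking by B (broadest → narrowest): Species B (4.58) > Species A (3.74) > Species C (2.80)

Species B > Species A > Species C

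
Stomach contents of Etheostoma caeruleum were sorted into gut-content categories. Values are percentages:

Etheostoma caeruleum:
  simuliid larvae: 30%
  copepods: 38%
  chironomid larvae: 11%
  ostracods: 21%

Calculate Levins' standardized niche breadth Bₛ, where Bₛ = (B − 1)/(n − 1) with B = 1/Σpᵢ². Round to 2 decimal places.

0.81

Convert percentages to proportions (divide by 100).
Σpᵢ² = 0.30² + 0.38² + 0.11² + 0.21² = 0.0900 + 0.1444 + 0.0121 + 0.0441 = 0.2906
B = 1 / 0.2906 = 3.4412
Bₛ = (B − 1)/(n − 1) = (3.4412 − 1)/(4 − 1) = 2.4412/3 = 0.8137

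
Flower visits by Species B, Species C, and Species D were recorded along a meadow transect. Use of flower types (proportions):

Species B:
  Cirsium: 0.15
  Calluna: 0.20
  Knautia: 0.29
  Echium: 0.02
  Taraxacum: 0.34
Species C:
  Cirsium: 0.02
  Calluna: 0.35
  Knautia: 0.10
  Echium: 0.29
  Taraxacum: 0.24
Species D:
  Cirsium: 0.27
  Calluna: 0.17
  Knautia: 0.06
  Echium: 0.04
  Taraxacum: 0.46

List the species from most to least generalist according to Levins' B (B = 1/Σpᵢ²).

Species B > Species C > Species D

Σp_Bᵢ² = 0.15² + 0.20² + 0.29² + 0.02² + 0.34² = 0.0225 + 0.0400 + 0.0841 + 0.0004 + 0.1156 = 0.2626
B_B = 1 / 0.2626 = 3.8081
Σp_Cᵢ² = 0.02² + 0.35² + 0.10² + 0.29² + 0.24² = 0.0004 + 0.1225 + 0.0100 + 0.0841 + 0.0576 = 0.2746
B_C = 1 / 0.2746 = 3.6417
Σp_Dᵢ² = 0.27² + 0.17² + 0.06² + 0.04² + 0.46² = 0.0729 + 0.0289 + 0.0036 + 0.0016 + 0.2116 = 0.3186
B_D = 1 / 0.3186 = 3.1387
Ranking by B (broadest → narrowest): Species B (3.81) > Species C (3.64) > Species D (3.14)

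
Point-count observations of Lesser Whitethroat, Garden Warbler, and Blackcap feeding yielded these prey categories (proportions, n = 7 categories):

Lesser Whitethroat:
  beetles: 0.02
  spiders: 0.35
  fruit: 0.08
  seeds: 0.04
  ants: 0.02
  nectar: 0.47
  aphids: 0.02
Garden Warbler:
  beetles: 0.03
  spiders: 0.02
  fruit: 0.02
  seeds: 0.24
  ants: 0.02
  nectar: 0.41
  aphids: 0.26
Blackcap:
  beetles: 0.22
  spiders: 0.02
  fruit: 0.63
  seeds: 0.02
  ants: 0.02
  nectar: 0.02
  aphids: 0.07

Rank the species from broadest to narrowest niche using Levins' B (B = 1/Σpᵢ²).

Σp_Whitᵢ² = 0.02² + 0.35² + 0.08² + 0.04² + 0.02² + 0.47² + 0.02² = 0.0004 + 0.1225 + 0.0064 + 0.0016 + 0.0004 + 0.2209 + 0.0004 = 0.3526
B_Whit = 1 / 0.3526 = 2.8361
Σp_Warbᵢ² = 0.03² + 0.02² + 0.02² + 0.24² + 0.02² + 0.41² + 0.26² = 0.0009 + 0.0004 + 0.0004 + 0.0576 + 0.0004 + 0.1681 + 0.0676 = 0.2954
B_Warb = 1 / 0.2954 = 3.3852
Σp_Blacᵢ² = 0.22² + 0.02² + 0.63² + 0.02² + 0.02² + 0.02² + 0.07² = 0.0484 + 0.0004 + 0.3969 + 0.0004 + 0.0004 + 0.0004 + 0.0049 = 0.4518
B_Blac = 1 / 0.4518 = 2.2134
Ranking by B (broadest → narrowest): Garden Warbler (3.39) > Lesser Whitethroat (2.84) > Blackcap (2.21)

Garden Warbler > Lesser Whitethroat > Blackcap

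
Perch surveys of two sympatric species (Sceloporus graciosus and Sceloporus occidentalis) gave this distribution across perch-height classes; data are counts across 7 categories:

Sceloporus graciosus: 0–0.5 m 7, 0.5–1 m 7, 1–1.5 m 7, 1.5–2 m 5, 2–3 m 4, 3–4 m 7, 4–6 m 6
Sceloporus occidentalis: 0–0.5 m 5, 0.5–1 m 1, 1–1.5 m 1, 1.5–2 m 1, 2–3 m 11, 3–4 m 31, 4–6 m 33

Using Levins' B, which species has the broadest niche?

Sceloporus graciosus

Proportions for Sceloporus graciosus (n=43): 7/43=0.1628, 7/43=0.1628, 7/43=0.1628, 5/43=0.1163, 4/43=0.0930, 7/43=0.1628, 6/43=0.1395
Proportions for Sceloporus occidentalis (n=83): 5/83=0.0602, 1/83=0.0120, 1/83=0.0120, 1/83=0.0120, 11/83=0.1325, 31/83=0.3735, 33/83=0.3976
Σp_gracᵢ² = 0.1628² + 0.1628² + 0.1628² + 0.1163² + 0.0930² + 0.1628² + 0.1395² = 0.026504 + 0.026504 + 0.026504 + 0.013526 + 0.008649 + 0.026504 + 0.019460 = 0.147651
B_grac = 1 / 0.147651 = 6.7727
Σp_occiᵢ² = 0.0602² + 0.0120² + 0.0120² + 0.0120² + 0.1325² + 0.3735² + 0.3976² = 0.003624 + 0.000144 + 0.000144 + 0.000144 + 0.017556 + 0.139502 + 0.158086 = 0.319200
B_occi = 1 / 0.319200 = 3.1328
Highest B → broadest niche (most generalist): Sceloporus graciosus (B = 6.77).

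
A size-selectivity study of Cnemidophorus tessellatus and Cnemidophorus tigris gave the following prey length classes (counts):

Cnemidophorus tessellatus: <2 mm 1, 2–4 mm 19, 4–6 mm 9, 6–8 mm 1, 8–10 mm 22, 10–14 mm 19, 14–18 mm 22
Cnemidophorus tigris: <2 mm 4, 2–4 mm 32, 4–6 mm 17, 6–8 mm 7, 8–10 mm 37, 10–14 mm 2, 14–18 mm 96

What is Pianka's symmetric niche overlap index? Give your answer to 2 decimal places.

0.81

Proportions for Cnemidophorus tessellatus (n=93): 1/93=0.0108, 19/93=0.2043, 9/93=0.0968, 1/93=0.0108, 22/93=0.2366, 19/93=0.2043, 22/93=0.2366
Proportions for Cnemidophorus tigris (n=195): 4/195=0.0205, 32/195=0.1641, 17/195=0.0872, 7/195=0.0359, 37/195=0.1897, 2/195=0.0103, 96/195=0.4923
Σ p₁ᵢp₂ᵢ = 0.000221 + 0.033526 + 0.008441 + 0.000388 + 0.044883 + 0.002104 + 0.116478 = 0.206041
Σp_1ᵢ² = 0.0108² + 0.2043² + 0.0968² + 0.0108² + 0.2366² + 0.2043² + 0.2366² = 0.000117 + 0.041738 + 0.009370 + 0.000117 + 0.055980 + 0.041738 + 0.055980 = 0.205040
Σp_2ᵢ² = 0.0205² + 0.1641² + 0.0872² + 0.0359² + 0.1897² + 0.0103² + 0.4923² = 0.000420 + 0.026929 + 0.007604 + 0.001289 + 0.035986 + 0.000106 + 0.242359 = 0.314693
O = 0.206041 / √(0.205040 × 0.314693) = 0.206041 / 0.2540170 = 0.8111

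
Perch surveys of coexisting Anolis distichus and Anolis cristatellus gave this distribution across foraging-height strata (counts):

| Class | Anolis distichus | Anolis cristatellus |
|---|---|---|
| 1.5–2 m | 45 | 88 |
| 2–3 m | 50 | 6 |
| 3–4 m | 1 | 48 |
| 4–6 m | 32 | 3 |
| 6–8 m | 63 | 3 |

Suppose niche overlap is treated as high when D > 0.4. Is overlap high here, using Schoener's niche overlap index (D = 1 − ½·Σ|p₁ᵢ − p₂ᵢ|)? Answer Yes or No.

No

Proportions for Anolis distichus (n=191): 45/191=0.2356, 50/191=0.2618, 1/191=0.0052, 32/191=0.1675, 63/191=0.3298
Proportions for Anolis cristatellus (n=148): 88/148=0.5946, 6/148=0.0405, 48/148=0.3243, 3/148=0.0203, 3/148=0.0203
Σ|p₁ᵢ − p₂ᵢ| = 0.3590 + 0.2213 + 0.3191 + 0.1472 + 0.3095 = 1.3561
D = 1 − ½ × 1.3561 = 1 − 0.67805 = 0.32195
D = 0.32195 < 0.4 → No.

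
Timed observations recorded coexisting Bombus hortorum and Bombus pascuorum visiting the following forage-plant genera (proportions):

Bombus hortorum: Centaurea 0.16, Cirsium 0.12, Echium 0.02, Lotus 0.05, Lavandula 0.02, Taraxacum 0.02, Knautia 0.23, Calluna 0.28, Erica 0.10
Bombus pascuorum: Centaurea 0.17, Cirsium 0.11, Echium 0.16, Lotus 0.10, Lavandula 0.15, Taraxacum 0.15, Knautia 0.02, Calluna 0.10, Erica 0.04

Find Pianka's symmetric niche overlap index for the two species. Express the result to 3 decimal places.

0.580

Σ p₁ᵢp₂ᵢ = 0.0272 + 0.0132 + 0.0032 + 0.0050 + 0.0030 + 0.0030 + 0.0046 + 0.0280 + 0.0040 = 0.0912
Σp_1ᵢ² = 0.16² + 0.12² + 0.02² + 0.05² + 0.02² + 0.02² + 0.23² + 0.28² + 0.10² = 0.0256 + 0.0144 + 0.0004 + 0.0025 + 0.0004 + 0.0004 + 0.0529 + 0.0784 + 0.0100 = 0.1850
Σp_2ᵢ² = 0.17² + 0.11² + 0.16² + 0.10² + 0.15² + 0.15² + 0.02² + 0.10² + 0.04² = 0.0289 + 0.0121 + 0.0256 + 0.0100 + 0.0225 + 0.0225 + 0.0004 + 0.0100 + 0.0016 = 0.1336
O = 0.0912 / √(0.1850 × 0.1336) = 0.0912 / 0.157213 = 0.58010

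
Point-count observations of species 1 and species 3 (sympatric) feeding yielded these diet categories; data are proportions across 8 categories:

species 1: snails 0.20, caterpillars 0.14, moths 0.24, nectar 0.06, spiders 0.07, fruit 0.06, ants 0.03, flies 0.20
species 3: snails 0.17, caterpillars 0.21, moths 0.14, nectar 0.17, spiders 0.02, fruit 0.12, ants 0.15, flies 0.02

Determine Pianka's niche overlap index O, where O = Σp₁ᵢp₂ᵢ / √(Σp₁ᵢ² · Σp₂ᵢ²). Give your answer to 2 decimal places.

Σ p₁ᵢp₂ᵢ = 0.0340 + 0.0294 + 0.0336 + 0.0102 + 0.0014 + 0.0072 + 0.0045 + 0.0040 = 0.1243
Σp_1ᵢ² = 0.20² + 0.14² + 0.24² + 0.06² + 0.07² + 0.06² + 0.03² + 0.20² = 0.0400 + 0.0196 + 0.0576 + 0.0036 + 0.0049 + 0.0036 + 0.0009 + 0.0400 = 0.1702
Σp_2ᵢ² = 0.17² + 0.21² + 0.14² + 0.17² + 0.02² + 0.12² + 0.15² + 0.02² = 0.0289 + 0.0441 + 0.0196 + 0.0289 + 0.0004 + 0.0144 + 0.0225 + 0.0004 = 0.1592
O = 0.1243 / √(0.1702 × 0.1592) = 0.1243 / 0.16461 = 0.7551

0.76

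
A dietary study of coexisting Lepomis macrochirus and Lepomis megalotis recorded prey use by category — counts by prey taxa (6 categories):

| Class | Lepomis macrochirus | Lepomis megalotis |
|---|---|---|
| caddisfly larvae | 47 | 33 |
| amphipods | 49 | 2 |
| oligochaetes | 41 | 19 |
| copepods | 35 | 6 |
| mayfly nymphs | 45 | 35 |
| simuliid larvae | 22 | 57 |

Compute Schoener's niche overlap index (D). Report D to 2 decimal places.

Proportions for Lepomis macrochirus (n=239): 47/239=0.1967, 49/239=0.2050, 41/239=0.1715, 35/239=0.1464, 45/239=0.1883, 22/239=0.0921
Proportions for Lepomis megalotis (n=152): 33/152=0.2171, 2/152=0.0132, 19/152=0.1250, 6/152=0.0395, 35/152=0.2303, 57/152=0.3750
Σ|p₁ᵢ − p₂ᵢ| = 0.0204 + 0.1918 + 0.0465 + 0.1069 + 0.0420 + 0.2829 = 0.6905
D = 1 − ½ × 0.6905 = 1 − 0.34525 = 0.65475

0.65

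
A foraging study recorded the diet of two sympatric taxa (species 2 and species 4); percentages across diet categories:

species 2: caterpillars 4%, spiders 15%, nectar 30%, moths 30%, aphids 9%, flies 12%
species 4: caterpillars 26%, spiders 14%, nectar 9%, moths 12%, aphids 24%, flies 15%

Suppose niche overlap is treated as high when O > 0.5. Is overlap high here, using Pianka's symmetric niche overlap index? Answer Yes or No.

Yes

Convert percentages to proportions (divide by 100).
Σ p₁ᵢp₂ᵢ = 0.0104 + 0.0210 + 0.0270 + 0.0360 + 0.0216 + 0.0180 = 0.1340
Σp_1ᵢ² = 0.04² + 0.15² + 0.30² + 0.30² + 0.09² + 0.12² = 0.0016 + 0.0225 + 0.0900 + 0.0900 + 0.0081 + 0.0144 = 0.2266
Σp_2ᵢ² = 0.26² + 0.14² + 0.09² + 0.12² + 0.24² + 0.15² = 0.0676 + 0.0196 + 0.0081 + 0.0144 + 0.0576 + 0.0225 = 0.1898
O = 0.1340 / √(0.2266 × 0.1898) = 0.1340 / 0.20739 = 0.6461
O = 0.6461 > 0.5 → Yes.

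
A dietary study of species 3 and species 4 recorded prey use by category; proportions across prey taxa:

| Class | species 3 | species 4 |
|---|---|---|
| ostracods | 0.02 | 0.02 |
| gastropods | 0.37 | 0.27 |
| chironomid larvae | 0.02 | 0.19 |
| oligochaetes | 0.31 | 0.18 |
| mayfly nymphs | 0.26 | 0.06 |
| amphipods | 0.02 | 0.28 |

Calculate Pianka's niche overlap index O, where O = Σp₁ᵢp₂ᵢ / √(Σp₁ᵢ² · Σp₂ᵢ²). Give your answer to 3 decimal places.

0.697

Σ p₁ᵢp₂ᵢ = 0.0004 + 0.0999 + 0.0038 + 0.0558 + 0.0156 + 0.0056 = 0.1811
Σp_1ᵢ² = 0.02² + 0.37² + 0.02² + 0.31² + 0.26² + 0.02² = 0.0004 + 0.1369 + 0.0004 + 0.0961 + 0.0676 + 0.0004 = 0.3018
Σp_2ᵢ² = 0.02² + 0.27² + 0.19² + 0.18² + 0.06² + 0.28² = 0.0004 + 0.0729 + 0.0361 + 0.0324 + 0.0036 + 0.0784 = 0.2238
O = 0.1811 / √(0.3018 × 0.2238) = 0.1811 / 0.259890 = 0.69683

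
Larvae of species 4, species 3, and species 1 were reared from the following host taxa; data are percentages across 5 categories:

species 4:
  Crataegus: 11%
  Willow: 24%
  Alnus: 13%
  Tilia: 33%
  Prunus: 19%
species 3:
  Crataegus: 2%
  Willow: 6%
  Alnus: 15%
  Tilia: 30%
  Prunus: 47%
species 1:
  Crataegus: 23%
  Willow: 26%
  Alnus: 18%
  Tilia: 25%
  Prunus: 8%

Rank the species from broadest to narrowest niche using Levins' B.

Convert percentages to proportions (divide by 100).
Σp_4ᵢ² = 0.11² + 0.24² + 0.13² + 0.33² + 0.19² = 0.0121 + 0.0576 + 0.0169 + 0.1089 + 0.0361 = 0.2316
B_4 = 1 / 0.2316 = 4.3178
Σp_3ᵢ² = 0.02² + 0.06² + 0.15² + 0.30² + 0.47² = 0.0004 + 0.0036 + 0.0225 + 0.0900 + 0.2209 = 0.3374
B_3 = 1 / 0.3374 = 2.9638
Σp_1ᵢ² = 0.23² + 0.26² + 0.18² + 0.25² + 0.08² = 0.0529 + 0.0676 + 0.0324 + 0.0625 + 0.0064 = 0.2218
B_1 = 1 / 0.2218 = 4.5086
Ranking by B (broadest → narrowest): species 1 (4.51) > species 4 (4.32) > species 3 (2.96)

species 1 > species 4 > species 3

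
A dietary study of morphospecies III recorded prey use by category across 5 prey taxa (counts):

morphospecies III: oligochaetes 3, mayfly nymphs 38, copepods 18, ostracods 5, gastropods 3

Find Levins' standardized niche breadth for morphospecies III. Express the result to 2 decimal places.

Proportions for morphospecies III (n=67): 3/67=0.0448, 38/67=0.5672, 18/67=0.2687, 5/67=0.0746, 3/67=0.0448
Σpᵢ² = 0.0448² + 0.5672² + 0.2687² + 0.0746² + 0.0448² = 0.002007 + 0.321716 + 0.072200 + 0.005565 + 0.002007 = 0.403495
B = 1 / 0.403495 = 2.4783
Bₛ = (B − 1)/(n − 1) = (2.4783 − 1)/(5 − 1) = 1.4783/4 = 0.3696

0.37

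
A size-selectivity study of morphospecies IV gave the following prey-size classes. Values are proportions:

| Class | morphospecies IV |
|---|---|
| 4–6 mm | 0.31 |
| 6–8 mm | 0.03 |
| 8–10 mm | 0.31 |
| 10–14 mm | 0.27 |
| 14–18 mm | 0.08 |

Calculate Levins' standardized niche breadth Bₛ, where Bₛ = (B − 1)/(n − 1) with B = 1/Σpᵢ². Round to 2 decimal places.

0.67

Σpᵢ² = 0.31² + 0.03² + 0.31² + 0.27² + 0.08² = 0.0961 + 0.0009 + 0.0961 + 0.0729 + 0.0064 = 0.2724
B = 1 / 0.2724 = 3.6711
Bₛ = (B − 1)/(n − 1) = (3.6711 − 1)/(5 − 1) = 2.6711/4 = 0.6678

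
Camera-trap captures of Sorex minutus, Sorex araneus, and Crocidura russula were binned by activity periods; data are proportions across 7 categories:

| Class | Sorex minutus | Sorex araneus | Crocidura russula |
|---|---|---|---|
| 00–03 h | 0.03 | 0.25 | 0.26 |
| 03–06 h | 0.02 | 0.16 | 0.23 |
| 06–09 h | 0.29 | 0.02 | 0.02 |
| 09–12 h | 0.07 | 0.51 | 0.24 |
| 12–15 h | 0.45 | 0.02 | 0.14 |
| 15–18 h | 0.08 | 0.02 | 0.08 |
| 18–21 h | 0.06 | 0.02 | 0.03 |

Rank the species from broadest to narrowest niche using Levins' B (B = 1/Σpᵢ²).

Crocidura russula > Sorex minutus > Sorex araneus

Σp_minuᵢ² = 0.03² + 0.02² + 0.29² + 0.07² + 0.45² + 0.08² + 0.06² = 0.0009 + 0.0004 + 0.0841 + 0.0049 + 0.2025 + 0.0064 + 0.0036 = 0.3028
B_minu = 1 / 0.3028 = 3.3025
Σp_aranᵢ² = 0.25² + 0.16² + 0.02² + 0.51² + 0.02² + 0.02² + 0.02² = 0.0625 + 0.0256 + 0.0004 + 0.2601 + 0.0004 + 0.0004 + 0.0004 = 0.3498
B_aran = 1 / 0.3498 = 2.8588
Σp_russᵢ² = 0.26² + 0.23² + 0.02² + 0.24² + 0.14² + 0.08² + 0.03² = 0.0676 + 0.0529 + 0.0004 + 0.0576 + 0.0196 + 0.0064 + 0.0009 = 0.2054
B_russ = 1 / 0.2054 = 4.8685
Ranking by B (broadest → narrowest): Crocidura russula (4.87) > Sorex minutus (3.30) > Sorex araneus (2.86)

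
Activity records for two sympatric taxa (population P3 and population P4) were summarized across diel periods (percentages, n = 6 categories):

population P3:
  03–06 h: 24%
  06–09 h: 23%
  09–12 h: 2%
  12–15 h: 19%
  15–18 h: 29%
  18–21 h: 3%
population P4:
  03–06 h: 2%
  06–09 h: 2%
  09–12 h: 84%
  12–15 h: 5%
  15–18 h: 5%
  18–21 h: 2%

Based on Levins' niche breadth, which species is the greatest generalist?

population P3

Convert percentages to proportions (divide by 100).
Σp_P3ᵢ² = 0.24² + 0.23² + 0.02² + 0.19² + 0.29² + 0.03² = 0.0576 + 0.0529 + 0.0004 + 0.0361 + 0.0841 + 0.0009 = 0.2320
B_P3 = 1 / 0.2320 = 4.3103
Σp_P4ᵢ² = 0.02² + 0.02² + 0.84² + 0.05² + 0.05² + 0.02² = 0.0004 + 0.0004 + 0.7056 + 0.0025 + 0.0025 + 0.0004 = 0.7118
B_P4 = 1 / 0.7118 = 1.4049
Highest B → broadest niche (most generalist): population P3 (B = 4.31).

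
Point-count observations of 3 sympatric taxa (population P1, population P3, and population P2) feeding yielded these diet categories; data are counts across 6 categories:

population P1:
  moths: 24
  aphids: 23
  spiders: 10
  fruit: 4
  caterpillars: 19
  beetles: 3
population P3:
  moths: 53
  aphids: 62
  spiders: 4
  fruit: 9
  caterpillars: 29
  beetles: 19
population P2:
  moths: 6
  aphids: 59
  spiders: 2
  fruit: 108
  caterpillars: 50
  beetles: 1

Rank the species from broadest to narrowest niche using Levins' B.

Proportions for population P1 (n=83): 24/83=0.2892, 23/83=0.2771, 10/83=0.1205, 4/83=0.0482, 19/83=0.2289, 3/83=0.0361
Proportions for population P3 (n=176): 53/176=0.3011, 62/176=0.3523, 4/176=0.0227, 9/176=0.0511, 29/176=0.1648, 19/176=0.1080
Proportions for population P2 (n=226): 6/226=0.0265, 59/226=0.2611, 2/226=0.0088, 108/226=0.4779, 50/226=0.2212, 1/226=0.0044
Σp_P1ᵢ² = 0.2892² + 0.2771² + 0.1205² + 0.0482² + 0.2289² + 0.0361² = 0.083637 + 0.076784 + 0.014520 + 0.002323 + 0.052395 + 0.001303 = 0.230962
B_P1 = 1 / 0.230962 = 4.3297
Σp_P3ᵢ² = 0.3011² + 0.3523² + 0.0227² + 0.0511² + 0.1648² + 0.1080² = 0.090661 + 0.124115 + 0.000515 + 0.002611 + 0.027159 + 0.011664 = 0.256725
B_P3 = 1 / 0.256725 = 3.8952
Σp_P2ᵢ² = 0.0265² + 0.2611² + 0.0088² + 0.4779² + 0.2212² + 0.0044² = 0.000702 + 0.068173 + 0.000077 + 0.228388 + 0.048929 + 0.000019 = 0.346288
B_P2 = 1 / 0.346288 = 2.8878
Ranking by B (broadest → narrowest): population P1 (4.33) > population P3 (3.90) > population P2 (2.89)

population P1 > population P3 > population P2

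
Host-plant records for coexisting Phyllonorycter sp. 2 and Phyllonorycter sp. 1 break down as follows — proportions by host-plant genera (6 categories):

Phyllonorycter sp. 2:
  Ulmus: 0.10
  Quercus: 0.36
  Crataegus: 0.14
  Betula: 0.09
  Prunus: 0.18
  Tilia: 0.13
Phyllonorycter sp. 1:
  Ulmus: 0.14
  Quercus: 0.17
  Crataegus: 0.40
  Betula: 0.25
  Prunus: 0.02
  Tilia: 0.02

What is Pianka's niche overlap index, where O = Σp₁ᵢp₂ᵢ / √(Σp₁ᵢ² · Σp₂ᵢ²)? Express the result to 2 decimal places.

0.66

Σ p₁ᵢp₂ᵢ = 0.0140 + 0.0612 + 0.0560 + 0.0225 + 0.0036 + 0.0026 = 0.1599
Σp_1ᵢ² = 0.10² + 0.36² + 0.14² + 0.09² + 0.18² + 0.13² = 0.0100 + 0.1296 + 0.0196 + 0.0081 + 0.0324 + 0.0169 = 0.2166
Σp_2ᵢ² = 0.14² + 0.17² + 0.40² + 0.25² + 0.02² + 0.02² = 0.0196 + 0.0289 + 0.1600 + 0.0625 + 0.0004 + 0.0004 = 0.2718
O = 0.1599 / √(0.2166 × 0.2718) = 0.1599 / 0.24264 = 0.6590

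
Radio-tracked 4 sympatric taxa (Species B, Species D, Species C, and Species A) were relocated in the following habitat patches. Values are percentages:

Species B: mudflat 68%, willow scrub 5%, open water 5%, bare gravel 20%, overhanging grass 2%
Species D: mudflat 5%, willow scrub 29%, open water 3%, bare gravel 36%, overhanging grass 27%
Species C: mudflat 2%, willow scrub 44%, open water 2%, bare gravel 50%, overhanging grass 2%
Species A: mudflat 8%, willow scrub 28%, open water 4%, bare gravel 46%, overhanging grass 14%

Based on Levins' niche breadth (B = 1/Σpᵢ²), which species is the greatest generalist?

Species D

Convert percentages to proportions (divide by 100).
Σp_Bᵢ² = 0.68² + 0.05² + 0.05² + 0.20² + 0.02² = 0.4624 + 0.0025 + 0.0025 + 0.0400 + 0.0004 = 0.5078
B_B = 1 / 0.5078 = 1.9693
Σp_Dᵢ² = 0.05² + 0.29² + 0.03² + 0.36² + 0.27² = 0.0025 + 0.0841 + 0.0009 + 0.1296 + 0.0729 = 0.2900
B_D = 1 / 0.2900 = 3.4483
Σp_Cᵢ² = 0.02² + 0.44² + 0.02² + 0.50² + 0.02² = 0.0004 + 0.1936 + 0.0004 + 0.2500 + 0.0004 = 0.4448
B_C = 1 / 0.4448 = 2.2482
Σp_Aᵢ² = 0.08² + 0.28² + 0.04² + 0.46² + 0.14² = 0.0064 + 0.0784 + 0.0016 + 0.2116 + 0.0196 = 0.3176
B_A = 1 / 0.3176 = 3.1486
Highest B → broadest niche (most generalist): Species D (B = 3.45).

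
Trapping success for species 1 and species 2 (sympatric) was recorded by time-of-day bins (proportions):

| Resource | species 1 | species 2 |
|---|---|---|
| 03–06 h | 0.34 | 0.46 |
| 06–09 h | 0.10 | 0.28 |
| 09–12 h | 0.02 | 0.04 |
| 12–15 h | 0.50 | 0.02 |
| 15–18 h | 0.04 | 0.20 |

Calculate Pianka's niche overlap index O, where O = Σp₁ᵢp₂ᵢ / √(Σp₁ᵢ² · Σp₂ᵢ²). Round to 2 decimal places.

0.57

Σ p₁ᵢp₂ᵢ = 0.1564 + 0.0280 + 0.0008 + 0.0100 + 0.0080 = 0.2032
Σp_1ᵢ² = 0.34² + 0.10² + 0.02² + 0.50² + 0.04² = 0.1156 + 0.0100 + 0.0004 + 0.2500 + 0.0016 = 0.3776
Σp_2ᵢ² = 0.46² + 0.28² + 0.04² + 0.02² + 0.20² = 0.2116 + 0.0784 + 0.0016 + 0.0004 + 0.0400 = 0.3320
O = 0.2032 / √(0.3776 × 0.3320) = 0.2032 / 0.35407 = 0.5739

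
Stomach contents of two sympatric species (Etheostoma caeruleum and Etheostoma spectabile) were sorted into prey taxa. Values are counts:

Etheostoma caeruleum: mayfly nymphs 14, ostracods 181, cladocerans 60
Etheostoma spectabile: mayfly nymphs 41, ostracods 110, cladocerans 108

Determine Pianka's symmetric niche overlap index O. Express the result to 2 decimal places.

0.88

Proportions for Etheostoma caeruleum (n=255): 14/255=0.0549, 181/255=0.7098, 60/255=0.2353
Proportions for Etheostoma spectabile (n=259): 41/259=0.1583, 110/259=0.4247, 108/259=0.4170
Σ p₁ᵢp₂ᵢ = 0.008691 + 0.301452 + 0.098120 = 0.408263
Σp_1ᵢ² = 0.0549² + 0.7098² + 0.2353² = 0.003014 + 0.503816 + 0.055366 = 0.562196
Σp_2ᵢ² = 0.1583² + 0.4247² + 0.4170² = 0.025059 + 0.180370 + 0.173889 = 0.379318
O = 0.408263 / √(0.562196 × 0.379318) = 0.408263 / 0.4617911 = 0.8841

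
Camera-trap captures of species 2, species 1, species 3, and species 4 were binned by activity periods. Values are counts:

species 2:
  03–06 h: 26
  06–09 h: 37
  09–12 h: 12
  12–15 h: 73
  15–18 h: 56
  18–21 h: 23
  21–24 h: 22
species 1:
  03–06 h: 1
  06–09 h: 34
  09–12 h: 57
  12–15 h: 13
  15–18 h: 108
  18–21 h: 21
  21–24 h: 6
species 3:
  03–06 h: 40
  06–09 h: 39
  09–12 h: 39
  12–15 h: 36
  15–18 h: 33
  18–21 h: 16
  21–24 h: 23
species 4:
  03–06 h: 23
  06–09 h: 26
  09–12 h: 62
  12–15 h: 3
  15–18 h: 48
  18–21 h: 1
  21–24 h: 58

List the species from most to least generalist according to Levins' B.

Proportions for species 2 (n=249): 26/249=0.1044, 37/249=0.1486, 12/249=0.0482, 73/249=0.2932, 56/249=0.2249, 23/249=0.0924, 22/249=0.0884
Proportions for species 1 (n=240): 1/240=0.0042, 34/240=0.1417, 57/240=0.2375, 13/240=0.0542, 108/240=0.4500, 21/240=0.0875, 6/240=0.0250
Proportions for species 3 (n=226): 40/226=0.1770, 39/226=0.1726, 39/226=0.1726, 36/226=0.1593, 33/226=0.1460, 16/226=0.0708, 23/226=0.1018
Proportions for species 4 (n=221): 23/221=0.1041, 26/221=0.1176, 62/221=0.2805, 3/221=0.0136, 48/221=0.2172, 1/221=0.0045, 58/221=0.2624
Σp_2ᵢ² = 0.1044² + 0.1486² + 0.0482² + 0.2932² + 0.2249² + 0.0924² + 0.0884² = 0.010899 + 0.022082 + 0.002323 + 0.085966 + 0.050580 + 0.008538 + 0.007815 = 0.188203
B_2 = 1 / 0.188203 = 5.3134
Σp_1ᵢ² = 0.0042² + 0.1417² + 0.2375² + 0.0542² + 0.4500² + 0.0875² + 0.0250² = 0.000018 + 0.020079 + 0.056406 + 0.002938 + 0.202500 + 0.007656 + 0.000625 = 0.290222
B_1 = 1 / 0.290222 = 3.4456
Σp_3ᵢ² = 0.1770² + 0.1726² + 0.1726² + 0.1593² + 0.1460² + 0.0708² + 0.1018² = 0.031329 + 0.029791 + 0.029791 + 0.025376 + 0.021316 + 0.005013 + 0.010363 = 0.152979
B_3 = 1 / 0.152979 = 6.5368
Σp_4ᵢ² = 0.1041² + 0.1176² + 0.2805² + 0.0136² + 0.2172² + 0.0045² + 0.2624² = 0.010837 + 0.013830 + 0.078680 + 0.000185 + 0.047176 + 0.000020 + 0.068854 = 0.219582
B_4 = 1 / 0.219582 = 4.5541
Ranking by B (broadest → narrowest): species 3 (6.54) > species 2 (5.31) > species 4 (4.55) > species 1 (3.45)

species 3 > species 2 > species 4 > species 1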